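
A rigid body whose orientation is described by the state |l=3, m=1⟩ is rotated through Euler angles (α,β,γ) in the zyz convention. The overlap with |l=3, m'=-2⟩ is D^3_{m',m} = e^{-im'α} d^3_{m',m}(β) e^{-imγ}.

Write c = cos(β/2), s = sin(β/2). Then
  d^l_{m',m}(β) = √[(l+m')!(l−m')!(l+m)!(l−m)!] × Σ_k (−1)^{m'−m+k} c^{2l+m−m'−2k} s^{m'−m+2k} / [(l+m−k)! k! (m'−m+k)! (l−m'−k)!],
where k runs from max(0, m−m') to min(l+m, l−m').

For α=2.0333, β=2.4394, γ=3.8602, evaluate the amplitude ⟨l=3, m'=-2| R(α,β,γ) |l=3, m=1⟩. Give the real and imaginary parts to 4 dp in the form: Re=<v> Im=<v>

Re=-0.5686 Im=-0.1191

Split into d^3_{-2,1}(β=2.4394) × two z-phases.
c=cos(2.439400/2)=0.343927, s=sin(2.439400/2)=0.938996; N=√[1·120·24·2]=75.894664
Admissible k: 3..4 (factorial args all ≥0)
  k=3: (−1)^0·75.8947/(12)·0.3439^3·0.9390^3 = +0.213021
  k=4: (−1)^1·75.8947/(24)·0.3439^1·0.9390^5 = -0.793937
d^3_{-2,1}(2.4394) = +0.213021 -0.793937 = -0.580916
Attach z-rotation phases: D = e^{-i(-2)(2.0333)}·(-0.580916)·e^{-i(1)(3.8602)} = -0.568586-0.119052i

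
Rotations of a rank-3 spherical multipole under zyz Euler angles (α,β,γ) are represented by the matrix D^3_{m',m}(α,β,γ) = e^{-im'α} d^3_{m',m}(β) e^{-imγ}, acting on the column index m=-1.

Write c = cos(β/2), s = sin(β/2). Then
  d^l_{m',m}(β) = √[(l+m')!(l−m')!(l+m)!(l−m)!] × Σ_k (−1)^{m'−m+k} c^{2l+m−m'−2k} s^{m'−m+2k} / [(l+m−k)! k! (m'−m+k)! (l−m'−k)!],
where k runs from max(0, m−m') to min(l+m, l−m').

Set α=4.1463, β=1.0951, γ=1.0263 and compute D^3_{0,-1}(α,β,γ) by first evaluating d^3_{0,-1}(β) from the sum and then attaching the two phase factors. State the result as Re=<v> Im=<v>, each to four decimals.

Re=-0.0097 Im=-0.0160

First d^3_{0,-1}(β=1.0951), then the phase factors e^{-i(0)α} and e^{-i(-1)γ}:
With c≡cos(β/2)=0.853803 and s≡sin(β/2)=0.520597, N=[6·6·2·24]^{1/2}=41.569219
The bounds max(0,m−m')=0 and min(l+m,l−m')=2 give 3 terms
  k=0: (−1)^1·41.5692/(12)·0.8538^5·0.5206^1 = -0.818238
  k=1: (−1)^2·41.5692/(4)·0.8538^3·0.5206^3 = +0.912618
  k=2: (−1)^3·41.5692/(12)·0.8538^1·0.5206^5 = -0.113098
d^3_{0,-1}(1.0951) = -0.818238 +0.912618 -0.113098 = -0.018718
D = (+1.000000+0.000000i)·(-0.018718)·(+0.517987+0.855388i) = -0.009696-0.016011i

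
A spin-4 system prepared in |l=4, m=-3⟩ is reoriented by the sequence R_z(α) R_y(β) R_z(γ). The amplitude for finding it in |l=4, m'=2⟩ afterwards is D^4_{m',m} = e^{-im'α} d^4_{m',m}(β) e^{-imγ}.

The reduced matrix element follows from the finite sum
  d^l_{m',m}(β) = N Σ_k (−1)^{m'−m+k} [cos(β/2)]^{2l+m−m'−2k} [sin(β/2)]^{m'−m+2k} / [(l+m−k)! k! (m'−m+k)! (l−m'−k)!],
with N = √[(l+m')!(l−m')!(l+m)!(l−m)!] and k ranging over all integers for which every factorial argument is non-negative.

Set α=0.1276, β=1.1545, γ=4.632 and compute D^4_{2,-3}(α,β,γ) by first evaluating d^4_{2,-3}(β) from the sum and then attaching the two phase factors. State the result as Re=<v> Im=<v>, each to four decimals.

Split into d^4_{2,-3}(β=1.1545) × two z-phases.
With c≡cos(β/2)=0.837967 and s≡sin(β/2)=0.545722, N=[720·2·1·5040]^{1/2}=2693.993318
Admissible k: 0..1 (factorial args all ≥0)
  k=0: (−1)^5·2693.9933/(240)·0.8380^3·0.5457^5 = -0.319684
  k=1: (−1)^6·2693.9933/(720)·0.8380^1·0.5457^7 = +0.045195
d^4_{2,-3}(1.1545) = -0.319684 +0.045195 = -0.274489
Phases: e^{-i·(2)·0.1276}=+0.967613-0.252439i, e^{-i·(-3)·4.6320}=+0.238836+0.971060i ⇒ D=-0.130721-0.241364i

Re=-0.1307 Im=-0.2414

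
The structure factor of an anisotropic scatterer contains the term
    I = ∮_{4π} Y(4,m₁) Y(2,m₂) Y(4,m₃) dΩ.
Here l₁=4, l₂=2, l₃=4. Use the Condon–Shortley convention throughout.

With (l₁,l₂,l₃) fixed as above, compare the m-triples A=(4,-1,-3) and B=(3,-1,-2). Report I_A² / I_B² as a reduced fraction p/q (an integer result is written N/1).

l's match ⇒ only the (l;m) 3-j factors differ between A and B.
A: triangle coeff Δ(4,2,4) = 1/13860; Σ_t [0,0]: t=0:+1/1440 = 1/1440; (3j)²=7/165 [(4 2 4; 4 -1 -3)], sign=-1
B: triangle coeff Δ(4,2,4) = 1/13860; Σ_t [0,1]: t=0:+1/240 t=1:−1/1440 = 1/288; (3j)²=5/132 [(4 2 4; 3 -1 -2)], sign=+1
I_A²/I_B² = (7/165)/(5/132) = 28/25

28/25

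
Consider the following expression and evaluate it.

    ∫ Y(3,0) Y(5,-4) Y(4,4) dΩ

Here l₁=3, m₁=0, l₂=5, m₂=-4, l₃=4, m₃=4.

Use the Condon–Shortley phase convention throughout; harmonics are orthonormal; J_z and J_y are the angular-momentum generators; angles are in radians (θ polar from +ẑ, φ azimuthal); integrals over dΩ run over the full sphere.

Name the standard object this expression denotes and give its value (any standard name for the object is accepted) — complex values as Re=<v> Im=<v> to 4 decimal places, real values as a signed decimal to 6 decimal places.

Gaunt coefficient, -0.207724

This is a Gaunt coefficient — the integral of a triple product of spherical harmonics over the sphere.
Checks pass: Σm=0; 12 even; l₃=4∈[2,8].
(2·3+1)(2·5+1)(2·4+1) = 693
Δ: 4! 2! 6! / 13! → 1/180180
sum: t=1:−1/576 t=2:+1/144 t=3:−1/576 = 1/288
3j²(3 5 4; 0 0 0) = Δ·Π!·Σ² = 20/1001  (sign +1)
sum: t=1:−1/8640 = -1/8640
3j²(3 5 4; 0 -4 4) = Δ·Π!·Σ² = 28/715  (sign -1)
combine: 4πI² = 693·20/1001·28/715 = 1008/1859
take √, sign -1: I = -0.20772350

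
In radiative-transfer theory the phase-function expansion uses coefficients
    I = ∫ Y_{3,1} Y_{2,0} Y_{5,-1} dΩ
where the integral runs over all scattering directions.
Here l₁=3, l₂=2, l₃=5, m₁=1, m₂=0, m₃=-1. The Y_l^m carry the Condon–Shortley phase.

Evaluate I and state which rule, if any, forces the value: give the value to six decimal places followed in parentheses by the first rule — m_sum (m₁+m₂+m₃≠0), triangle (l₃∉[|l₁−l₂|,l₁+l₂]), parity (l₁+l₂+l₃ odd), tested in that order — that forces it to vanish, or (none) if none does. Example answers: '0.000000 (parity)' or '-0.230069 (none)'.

m-sum 0 ✓  L=10 even ✓  1≤5≤5 ✓
Π(2lᵢ+1) = 7×5×11 = 385
triangle coeff Δ(3,2,5) = 1/2310
Σ_t [0,0]: t=0:+1/144 = 1/144
(3j)²=10/231 [(3 2 5; 0 0 0)], sign=-1
Σ_t [0,0]: t=0:+1/192 = 1/192
(3j)²=3/77 [(3 2 5; 1 0 -1)], sign=+1
⇒ 4πI² = 50/77
I = (-1)√(50/77/(4π)) = -0.22731846
No selection rule forces the value: the integral is nonzero (none).

-0.227318 (none)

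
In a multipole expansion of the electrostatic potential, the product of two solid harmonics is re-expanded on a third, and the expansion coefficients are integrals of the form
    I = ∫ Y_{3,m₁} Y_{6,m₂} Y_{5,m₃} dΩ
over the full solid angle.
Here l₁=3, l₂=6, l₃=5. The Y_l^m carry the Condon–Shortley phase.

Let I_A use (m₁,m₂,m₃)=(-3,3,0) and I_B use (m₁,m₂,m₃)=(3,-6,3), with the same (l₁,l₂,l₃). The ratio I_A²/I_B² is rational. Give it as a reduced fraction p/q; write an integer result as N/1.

28/11

Shared (l₁,l₂,l₃)=(3,6,5): N and (l;000)² cancel in I_A²/I_B².
A: Δ = 4!·2!·8!/15! = 1/675675; Racah Σ t=4..4: t=4:+1/34560 = 1/34560; ⇒ 3j(3 6 5; -3 3 0)² = 4/143, sgn -1
B: Δ = 4!·2!·8!/15! = 1/675675; Racah Σ t=0..0: t=0:+1/1935360 = 1/1935360; ⇒ 3j(3 6 5; 3 -6 3)² = 1/91, sgn +1
I_A²/I_B² = (4/143)/(1/91) = 28/11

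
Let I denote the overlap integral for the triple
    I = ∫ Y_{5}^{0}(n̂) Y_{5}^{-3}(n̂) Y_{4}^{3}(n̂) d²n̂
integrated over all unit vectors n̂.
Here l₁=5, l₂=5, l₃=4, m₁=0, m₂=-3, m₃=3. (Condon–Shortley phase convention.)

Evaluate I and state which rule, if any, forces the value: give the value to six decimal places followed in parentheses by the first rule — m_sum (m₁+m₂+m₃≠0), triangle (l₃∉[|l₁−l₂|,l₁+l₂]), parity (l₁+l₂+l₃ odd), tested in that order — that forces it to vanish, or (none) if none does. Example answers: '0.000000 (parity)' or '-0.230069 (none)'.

Checks pass: Σm=0; 14 even; l₃=4∈[0,10].
(2·5+1)(2·5+1)(2·4+1) = 1089
Δ: 6! 4! 4! / 15! → 1/3153150
sum: t=1:−1/69120 t=2:+1/1728 t=3:−1/576 t=4:+1/1728 t=5:−1/69120 = -7/11520
3j²(5 5 4; 0 0 0) = Δ·Π!·Σ² = 2/143  (sign -1)
sum: t=1:−1/17280 t=2:+1/6912 = 1/11520
3j²(5 5 4; 0 -3 3) = Δ·Π!·Σ² = 2/143  (sign -1)
combine: 4πI² = 1089·2/143·2/143 = 36/169
take √, sign +1: I = 0.13019760
No selection rule forces the value: the integral is nonzero (none).

0.130198 (none)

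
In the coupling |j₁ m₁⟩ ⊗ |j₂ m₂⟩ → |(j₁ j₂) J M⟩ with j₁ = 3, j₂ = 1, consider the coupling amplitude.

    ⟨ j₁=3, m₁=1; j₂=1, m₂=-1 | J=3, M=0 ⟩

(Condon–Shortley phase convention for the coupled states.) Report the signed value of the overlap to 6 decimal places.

√[7·1!5!1!/8! · 4!2!0!2!3!3!] = √(72)
  +(−1)^0/∏(0,1,2,0,3,1)! = 1/12  (running 1/12)
⟨..|..⟩ = √(72)·(1/12) = +0.707107

+√(1/2) = +0.707107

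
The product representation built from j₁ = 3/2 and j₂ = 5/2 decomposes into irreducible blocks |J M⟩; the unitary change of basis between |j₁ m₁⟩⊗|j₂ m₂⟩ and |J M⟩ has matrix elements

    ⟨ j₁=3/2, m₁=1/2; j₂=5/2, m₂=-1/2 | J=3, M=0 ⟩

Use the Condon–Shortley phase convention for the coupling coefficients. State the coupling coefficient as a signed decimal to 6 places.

j₁+j₂−J=1  J+j₁−j₂=2  J−j₁+j₂=4  j₁+j₂+J+1=8
(j₁±m₁, j₂±m₂, J±M) = (2,1,2,3,3,3)
P² = 36/5
sum k=0..1:
  [0] +1/4 = 1/4
  [1] −1/12 = -1/12
S = 1/6
C² = P²·S² = 1/5 ; C = +0.447214

+√(1/5) ≈ +0.447214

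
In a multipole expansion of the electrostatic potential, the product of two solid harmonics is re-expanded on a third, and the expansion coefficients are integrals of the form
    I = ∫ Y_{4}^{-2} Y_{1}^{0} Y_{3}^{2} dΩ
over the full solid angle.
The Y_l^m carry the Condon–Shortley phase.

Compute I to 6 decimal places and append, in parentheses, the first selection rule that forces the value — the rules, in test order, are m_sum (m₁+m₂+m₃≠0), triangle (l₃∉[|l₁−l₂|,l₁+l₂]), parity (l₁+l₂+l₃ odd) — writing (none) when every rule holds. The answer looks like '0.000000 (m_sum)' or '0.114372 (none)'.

Rules hold: Σm=0, L=8 even, 3≤3≤5.
N = 9·3·7 = 189
Δ = 2!·6!·0!/9! = 1/252
Racah Σ t=1..1: t=1:−1/36 = -1/36
⇒ 3j(4 1 3; 0 0 0)² = 4/63, sgn +1
Racah Σ t=1..1: t=1:−1/120 = -1/120
⇒ 3j(4 1 3; -2 0 2)² = 1/21, sgn +1
4πI² = N·(3j₀)²·(3jₘ)² = 4/7
I = +1·√(0.571429/4π) = 0.21324362
No selection rule forces the value: the integral is nonzero (none).

0.213244 (none)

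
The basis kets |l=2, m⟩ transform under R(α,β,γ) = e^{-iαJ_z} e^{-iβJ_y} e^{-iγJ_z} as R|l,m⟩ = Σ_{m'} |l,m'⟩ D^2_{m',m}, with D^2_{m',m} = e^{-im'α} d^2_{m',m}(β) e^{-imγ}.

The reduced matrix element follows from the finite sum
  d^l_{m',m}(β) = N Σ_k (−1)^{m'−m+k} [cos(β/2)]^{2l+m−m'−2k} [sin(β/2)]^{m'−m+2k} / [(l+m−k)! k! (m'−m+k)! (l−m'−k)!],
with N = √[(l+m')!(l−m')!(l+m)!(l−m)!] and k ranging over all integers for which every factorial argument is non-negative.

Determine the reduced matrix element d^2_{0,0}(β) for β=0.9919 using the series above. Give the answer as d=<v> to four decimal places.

d^2_{0,0}(β=0.9919) via the finite sum:
Half-angle: c=0.879517, s=0.475867. N=√(2·2·2·2)=4.000000
The bounds max(0,m−m')=0 and min(l+m,l−m')=2 give 3 terms
  k=0: (−1)^0·4.0000/(4)·0.8795^4·0.4759^0 = +0.598380
  k=1: (−1)^1·4.0000/(1)·0.8795^2·0.4759^2 = -0.700681
  k=2: (−1)^2·4.0000/(4)·0.8795^0·0.4759^4 = +0.051280
d^2_{0,0}(0.9919) = +0.598380 -0.700681 +0.051280 = -0.051022

d=-0.0510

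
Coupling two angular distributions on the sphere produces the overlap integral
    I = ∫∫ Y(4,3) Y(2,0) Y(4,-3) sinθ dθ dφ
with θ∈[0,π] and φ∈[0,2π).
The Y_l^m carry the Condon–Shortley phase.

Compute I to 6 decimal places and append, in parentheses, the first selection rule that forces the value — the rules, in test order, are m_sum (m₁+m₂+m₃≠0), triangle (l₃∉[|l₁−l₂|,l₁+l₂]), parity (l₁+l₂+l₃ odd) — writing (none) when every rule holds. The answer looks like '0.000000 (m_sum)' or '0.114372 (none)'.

0.057344 (none)

Rules hold: Σm=0, L=10 even, 2≤4≤6.
N = 9·5·9 = 405
Δ = 2!·6!·2!/11! = 1/13860
Racah Σ t=0..2: t=0:+1/192 t=1:−1/36 t=2:+1/192 = -5/288
⇒ 3j(4 2 4; 0 0 0)² = 20/693, sgn -1
Racah Σ t=0..1: t=0:+1/480 t=1:−1/720 = 1/1440
⇒ 3j(4 2 4; 3 0 -3)² = 7/1980, sgn -1
4πI² = N·(3j₀)²·(3jₘ)² = 5/121
I = +1·√(0.0413223/4π) = 0.05734392
No selection rule forces the value: the integral is nonzero (none).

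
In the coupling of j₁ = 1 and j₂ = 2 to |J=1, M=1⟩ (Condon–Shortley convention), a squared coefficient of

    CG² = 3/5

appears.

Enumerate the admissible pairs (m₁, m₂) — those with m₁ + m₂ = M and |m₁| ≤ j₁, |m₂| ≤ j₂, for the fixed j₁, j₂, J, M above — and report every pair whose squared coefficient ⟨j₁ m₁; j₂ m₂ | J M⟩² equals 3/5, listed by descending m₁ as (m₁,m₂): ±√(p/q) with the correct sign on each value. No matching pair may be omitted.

Admissible pairs with m₁+m₂ = M = 1: (-1,2), (0,1), (1,0)
  (m₁,m₂)=(1,0): CG² = 1/10, CG = +√(1/10)
  (m₁,m₂)=(0,1): CG² = 3/10, CG = −√(3/10)
  (m₁,m₂)=(-1,2): CG² = 3/5, CG = +√(3/5)   ← matches the target
Pairs with CG² = 3/5: (-1,2): +√(3/5)

(-1,2): +√(3/5)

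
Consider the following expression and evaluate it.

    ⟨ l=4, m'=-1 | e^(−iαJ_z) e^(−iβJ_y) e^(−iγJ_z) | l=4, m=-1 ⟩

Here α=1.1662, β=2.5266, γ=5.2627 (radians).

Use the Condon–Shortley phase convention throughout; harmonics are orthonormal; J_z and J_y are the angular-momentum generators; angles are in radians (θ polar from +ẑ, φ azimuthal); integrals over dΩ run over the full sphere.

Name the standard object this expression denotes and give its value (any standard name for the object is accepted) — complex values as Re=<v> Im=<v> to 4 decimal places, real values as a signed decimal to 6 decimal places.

This is a Wigner D-matrix element — the rotation-matrix element ⟨l m'| R(α,β,γ) |l m⟩ in the angular-momentum basis.
Split into d^4_{-1,-1}(β=2.5266) × two z-phases.
Half-angle: c=0.302673, s=0.953094. N=√(6·120·6·120)=720.000000
Admissible k: 0..3 (factorial args all ≥0)
  k=0: (−1)^0·720.0000/(720)·0.3027^8·0.9531^0 = +0.000070
  k=1: (−1)^1·720.0000/(48)·0.3027^6·0.9531^2 = -0.010476
  k=2: (−1)^2·720.0000/(24)·0.3027^4·0.9531^4 = +0.207760
  k=3: (−1)^3·720.0000/(72)·0.3027^2·0.9531^6 = -0.686695
d^4_{-1,-1}(2.5266) = +0.000070 -0.010476 +0.207760 -0.686695 = -0.489341
D = (+0.393648+0.919261i)·(-0.489341)·(+0.522952-0.852362i) = -0.484155-0.071052i

Wigner D-matrix element, Re=-0.4842 Im=-0.0711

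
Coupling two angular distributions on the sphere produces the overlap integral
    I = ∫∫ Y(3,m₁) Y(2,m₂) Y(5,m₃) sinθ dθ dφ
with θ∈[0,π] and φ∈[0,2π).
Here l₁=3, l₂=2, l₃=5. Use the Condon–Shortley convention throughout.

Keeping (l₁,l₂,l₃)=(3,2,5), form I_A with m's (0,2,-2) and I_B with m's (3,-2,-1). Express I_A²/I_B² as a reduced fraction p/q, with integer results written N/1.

35/1

Shared (l₁,l₂,l₃)=(3,2,5): N and (l;000)² cancel in I_A²/I_B².
A: Δ = 0!·6!·4!/11! = 1/2310; Racah Σ t=0..0: t=0:+1/864 = 1/864; ⇒ 3j(3 2 5; 0 2 -2)² = 1/66, sgn -1
B: Δ = 0!·6!·4!/11! = 1/2310; Racah Σ t=0..0: t=0:+1/17280 = 1/17280; ⇒ 3j(3 2 5; 3 -2 -1)² = 1/2310, sgn +1
I_A²/I_B² = (1/66)/(1/2310) = 35/1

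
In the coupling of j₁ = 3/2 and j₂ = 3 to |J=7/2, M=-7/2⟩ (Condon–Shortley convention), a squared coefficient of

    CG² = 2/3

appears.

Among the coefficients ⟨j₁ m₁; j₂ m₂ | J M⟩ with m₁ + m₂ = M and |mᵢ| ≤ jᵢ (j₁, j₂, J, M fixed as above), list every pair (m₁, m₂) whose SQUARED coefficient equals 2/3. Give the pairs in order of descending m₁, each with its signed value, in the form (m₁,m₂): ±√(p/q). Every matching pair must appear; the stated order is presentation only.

Admissible pairs with m₁+m₂ = M = -7/2: (-3/2,-2), (-1/2,-3)
  (m₁,m₂)=(-1/2,-3): CG² = 2/3, CG = +√(2/3)   ← matches the target
  (m₁,m₂)=(-3/2,-2): CG² = 1/3, CG = −√(1/3)
Pairs with CG² = 2/3: (-1/2,-3): +√(2/3)

(-1/2,-3): +√(2/3)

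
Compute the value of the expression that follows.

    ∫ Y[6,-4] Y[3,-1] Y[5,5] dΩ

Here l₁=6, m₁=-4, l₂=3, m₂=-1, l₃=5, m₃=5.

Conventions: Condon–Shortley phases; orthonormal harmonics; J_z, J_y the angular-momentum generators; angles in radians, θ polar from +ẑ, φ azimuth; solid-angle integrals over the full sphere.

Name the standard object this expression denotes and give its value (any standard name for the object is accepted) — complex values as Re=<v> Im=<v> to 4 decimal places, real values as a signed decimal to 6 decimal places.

Gaunt coefficient, -0.152880

This is a Gaunt coefficient — the integral of a triple product of spherical harmonics over the sphere.
Rules hold: Σm=0, L=14 even, 3≤5≤9.
N = 13·7·11 = 1001
Δ = 4!·8!·2!/15! = 1/675675
Racah Σ t=1..3: t=1:−1/8640 t=2:+1/2304 t=3:−1/8640 = 7/34560
⇒ 3j(6 3 5; 0 0 0)² = 7/429, sgn -1
Racah Σ t=2..2: t=2:+1/322560 = 1/322560
⇒ 3j(6 3 5; -4 -1 5)² = 18/1001, sgn +1
4πI² = N·(3j₀)²·(3jₘ)² = 42/143
I = -1·√(0.293706/4π) = -0.15288036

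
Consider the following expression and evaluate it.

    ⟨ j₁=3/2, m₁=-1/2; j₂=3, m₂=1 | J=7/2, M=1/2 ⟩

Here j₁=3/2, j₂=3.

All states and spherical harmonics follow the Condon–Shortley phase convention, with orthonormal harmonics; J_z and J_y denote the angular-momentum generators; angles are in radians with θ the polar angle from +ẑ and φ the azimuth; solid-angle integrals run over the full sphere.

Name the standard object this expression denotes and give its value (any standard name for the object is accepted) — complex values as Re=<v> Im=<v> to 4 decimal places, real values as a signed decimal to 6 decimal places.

Clebsch–Gordan coefficient, −√(2/7) ≈ -0.534522

This is a Clebsch–Gordan (vector-coupling) coefficient.
j₁+j₂−J=1  J+j₁−j₂=2  J−j₁+j₂=5  j₁+j₂+J+1=9
(j₁±m₁, j₂±m₂, J±M) = (1,2,4,2,4,3)
P² = 512/7
sum k=0..1:
  [0] +1/48 = 1/48
  [1] −1/12 = -1/12
S = -1/16
C² = P²·S² = 2/7 ; C = -0.534522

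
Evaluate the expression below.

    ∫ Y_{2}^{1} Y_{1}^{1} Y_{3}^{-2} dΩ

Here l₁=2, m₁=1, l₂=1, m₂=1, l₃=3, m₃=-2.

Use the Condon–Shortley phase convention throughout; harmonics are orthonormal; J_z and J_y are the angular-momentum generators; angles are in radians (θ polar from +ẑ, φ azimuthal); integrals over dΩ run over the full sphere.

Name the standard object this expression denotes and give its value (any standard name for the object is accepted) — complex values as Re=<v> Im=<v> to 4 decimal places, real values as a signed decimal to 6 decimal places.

This is a Gaunt coefficient — the integral of a triple product of spherical harmonics over the sphere.
m-sum 0 ✓  L=6 even ✓  1≤3≤3 ✓
Π(2lᵢ+1) = 5×3×7 = 105
triangle coeff Δ(2,1,3) = 1/105
Σ_t [0,0]: t=0:+1/4 = 1/4
(3j)²=3/35 [(2 1 3; 0 0 0)], sign=-1
Σ_t [0,0]: t=0:+1/12 = 1/12
(3j)²=2/21 [(2 1 3; 1 1 -2)], sign=-1
⇒ 4πI² = 6/7
I = (+1)√(6/7/(4π)) = 0.26116903

Gaunt coefficient, +0.261169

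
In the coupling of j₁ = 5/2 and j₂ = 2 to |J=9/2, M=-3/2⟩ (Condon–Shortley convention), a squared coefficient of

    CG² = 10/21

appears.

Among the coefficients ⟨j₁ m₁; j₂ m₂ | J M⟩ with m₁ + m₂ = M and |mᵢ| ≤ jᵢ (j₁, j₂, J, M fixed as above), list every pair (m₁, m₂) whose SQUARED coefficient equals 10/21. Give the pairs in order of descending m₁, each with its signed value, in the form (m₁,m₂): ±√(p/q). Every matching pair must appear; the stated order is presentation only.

(-1/2,-1): +√(10/21)

Admissible pairs with m₁+m₂ = M = -3/2: (-5/2,1), (-3/2,0), (-1/2,-1), (1/2,-2)
  (m₁,m₂)=(1/2,-2): CG² = 5/42, CG = +√(5/42)
  (m₁,m₂)=(-1/2,-1): CG² = 10/21, CG = +√(10/21)   ← matches the target
  (m₁,m₂)=(-3/2,0): CG² = 5/14, CG = +√(5/14)
  (m₁,m₂)=(-5/2,1): CG² = 1/21, CG = +√(1/21)
Pairs with CG² = 10/21: (-1/2,-1): +√(10/21)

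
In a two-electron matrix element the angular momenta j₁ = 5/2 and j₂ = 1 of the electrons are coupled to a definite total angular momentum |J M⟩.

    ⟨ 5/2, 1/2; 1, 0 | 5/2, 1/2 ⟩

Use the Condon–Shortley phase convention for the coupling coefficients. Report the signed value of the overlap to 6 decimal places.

√[6·1!4!1!/7! · 3!2!1!1!3!2!] = √(144/35)
  +(−1)^0/∏(0,1,2,1,2,0)! = 1/4  (running 1/4)
  +(−1)^1/∏(1,0,1,0,3,1)! = -1/6  (running 1/12)
⟨..|..⟩ = √(144/35)·(1/12) = +0.169031

+√(1/35) ≈ +0.169031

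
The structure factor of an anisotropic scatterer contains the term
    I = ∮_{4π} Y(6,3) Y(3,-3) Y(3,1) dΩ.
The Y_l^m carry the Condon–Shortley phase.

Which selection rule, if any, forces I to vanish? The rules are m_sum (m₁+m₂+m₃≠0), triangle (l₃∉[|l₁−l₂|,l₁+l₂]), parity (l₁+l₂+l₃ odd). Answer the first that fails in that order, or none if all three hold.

azimuthal sum: 3 − 3 + 1 = 1  ✗
3 ≤ 3 ≤ 9 (triangle on l)
L = 6 + 3 + 3 = 12 (even)

m_sum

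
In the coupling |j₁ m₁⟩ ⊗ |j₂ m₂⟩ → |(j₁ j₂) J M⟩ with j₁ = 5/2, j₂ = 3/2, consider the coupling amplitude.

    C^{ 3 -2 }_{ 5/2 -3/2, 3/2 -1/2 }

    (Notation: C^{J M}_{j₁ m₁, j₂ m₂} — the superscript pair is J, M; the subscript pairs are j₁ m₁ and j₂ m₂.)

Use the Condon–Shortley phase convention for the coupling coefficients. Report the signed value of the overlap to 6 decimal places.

-0.288675  (= −√(1/12))

triangle: 1!*4!*2!/8! = 48/40320
(j±m)!: 1!*4!*1!*2!*1!*5! = 5760
prefactor² = (2J+1)*Δ*N² = 48
  k=0: +1/(0!*1!*4!*1!*0!*1!) = 1/24
  k=1: −1/(1!*0!*3!*0!*1!*2!) = -1/12
Σ = -1/24  ⇒  CG² = 48*(-1/24)² = 1/12
CG = −√(1/12) = -0.288675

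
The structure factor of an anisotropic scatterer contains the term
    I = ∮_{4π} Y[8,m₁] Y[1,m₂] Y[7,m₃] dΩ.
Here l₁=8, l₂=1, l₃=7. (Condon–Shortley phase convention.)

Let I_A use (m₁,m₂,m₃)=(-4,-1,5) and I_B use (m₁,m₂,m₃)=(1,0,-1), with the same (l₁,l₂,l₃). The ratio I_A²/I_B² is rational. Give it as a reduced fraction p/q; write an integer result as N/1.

2/21

Shared (l₁,l₂,l₃)=(8,1,7): N and (l;000)² cancel in I_A²/I_B².
A: Δ = 2!·14!·0!/17! = 1/2040; Racah Σ t=0..0: t=0:+1/1916006400 = 1/1916006400; ⇒ 3j(8 1 7; -4 -1 5)² = 1/340, sgn +1
B: Δ = 2!·14!·0!/17! = 1/2040; Racah Σ t=1..1: t=1:−1/29030400 = -1/29030400; ⇒ 3j(8 1 7; 1 0 -1)² = 21/680, sgn -1
I_A²/I_B² = (1/340)/(21/680) = 2/21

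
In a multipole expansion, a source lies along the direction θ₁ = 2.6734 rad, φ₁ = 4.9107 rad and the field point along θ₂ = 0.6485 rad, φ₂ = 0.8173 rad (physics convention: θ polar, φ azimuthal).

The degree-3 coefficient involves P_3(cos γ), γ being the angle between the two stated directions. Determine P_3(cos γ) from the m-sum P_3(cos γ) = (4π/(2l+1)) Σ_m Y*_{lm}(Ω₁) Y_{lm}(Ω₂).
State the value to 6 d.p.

Expand P_3 via completeness: Σ_{m} conj(Y_{3,m}) at Ω₁ times Y_{3,m} at Ω₂ —
  term(m=-3) = 0.00338 - 0.00100j   from Y*(Ω₁)=-0.02149 + 0.03176j, Y(Ω₂)=-0.07092 - 0.05850j
  term(m=-2) = 0.01803 - 0.05216j   from Y*(Ω₁)=0.17131 + 0.07175j, Y(Ω₂)=-0.01895 - 0.29653j
  term(m=-1) = -0.10717 - 0.15044j   from Y*(Ω₁)=0.08568 - 0.42635j, Y(Ω₂)=0.29061 - 0.30977j
  term(m=+0) = -0.01711 + 0.00000j   from Y*(Ω₁)=-0.32694 + 0.00000j, Y(Ω₂)=0.05234 + 0.00000j
  term(m=+1) = -0.10717 + 0.15044j   from Y*(Ω₁)=-0.08568 - 0.42635j, Y(Ω₂)=-0.29061 - 0.30977j
  term(m=+2) = 0.01803 + 0.05216j   from Y*(Ω₁)=0.17131 - 0.07175j, Y(Ω₂)=-0.01895 + 0.29653j
  term(m=+3) = 0.00338 + 0.00100j   from Y*(Ω₁)=0.02149 + 0.03176j, Y(Ω₂)=0.07092 - 0.05850j
Σ over m = -0.18863 - 0.00000j; ×(4π/7) → -0.33862 - 0.00000j. Real part: -0.338624

-0.338624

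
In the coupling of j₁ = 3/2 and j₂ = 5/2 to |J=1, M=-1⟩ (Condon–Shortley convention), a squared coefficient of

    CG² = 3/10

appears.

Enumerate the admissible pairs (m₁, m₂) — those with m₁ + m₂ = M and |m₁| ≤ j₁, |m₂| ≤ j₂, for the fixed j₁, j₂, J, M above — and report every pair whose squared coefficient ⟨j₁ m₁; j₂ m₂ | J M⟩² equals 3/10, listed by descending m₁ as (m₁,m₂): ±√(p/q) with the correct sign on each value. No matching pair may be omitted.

(1/2,-3/2): −√(3/10)

Admissible pairs with m₁+m₂ = M = -1: (-3/2,1/2), (-1/2,-1/2), (1/2,-3/2), (3/2,-5/2)
  (m₁,m₂)=(3/2,-5/2): CG² = 1/2, CG = +√(1/2)
  (m₁,m₂)=(1/2,-3/2): CG² = 3/10, CG = −√(3/10)   ← matches the target
  (m₁,m₂)=(-1/2,-1/2): CG² = 3/20, CG = +√(3/20)
  (m₁,m₂)=(-3/2,1/2): CG² = 1/20, CG = −√(1/20)
Pairs with CG² = 3/10: (1/2,-3/2): −√(3/10)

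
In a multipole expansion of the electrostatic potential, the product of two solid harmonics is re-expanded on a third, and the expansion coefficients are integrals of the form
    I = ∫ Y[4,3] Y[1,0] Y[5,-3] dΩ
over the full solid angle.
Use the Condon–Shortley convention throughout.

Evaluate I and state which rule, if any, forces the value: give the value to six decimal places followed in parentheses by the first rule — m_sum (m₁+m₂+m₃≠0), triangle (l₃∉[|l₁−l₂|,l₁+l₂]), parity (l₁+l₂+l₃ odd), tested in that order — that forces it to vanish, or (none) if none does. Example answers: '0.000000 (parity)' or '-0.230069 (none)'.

-0.196426 (none)

Rules hold: Σm=0, L=10 even, 3≤5≤5.
N = 9·3·11 = 297
Δ = 0!·8!·2!/11! = 1/495
Racah Σ t=0..0: t=0:+1/576 = 1/576
⇒ 3j(4 1 5; 0 0 0)² = 5/99, sgn -1
Racah Σ t=0..0: t=0:+1/5040 = 1/5040
⇒ 3j(4 1 5; 3 0 -3)² = 16/495, sgn +1
4πI² = N·(3j₀)²·(3jₘ)² = 16/33
I = -1·√(0.484848/4π) = -0.19642560
No selection rule forces the value: the integral is nonzero (none).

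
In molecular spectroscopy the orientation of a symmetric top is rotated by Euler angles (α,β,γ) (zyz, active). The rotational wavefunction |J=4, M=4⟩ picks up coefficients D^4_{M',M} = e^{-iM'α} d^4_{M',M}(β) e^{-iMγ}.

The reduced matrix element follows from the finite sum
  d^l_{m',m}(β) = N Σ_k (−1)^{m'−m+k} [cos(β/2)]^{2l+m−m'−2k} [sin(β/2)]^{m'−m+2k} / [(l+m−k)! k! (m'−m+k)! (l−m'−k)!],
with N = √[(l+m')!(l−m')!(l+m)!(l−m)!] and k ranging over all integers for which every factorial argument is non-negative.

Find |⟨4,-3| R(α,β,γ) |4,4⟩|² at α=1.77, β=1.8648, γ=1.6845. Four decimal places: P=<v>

Split into d^4_{-3,4}(β=1.8648) × two z-phases.
Half-angle: c=0.595908, s=0.803052. N=√(1·5040·40320·1)=14255.272709
Admissible k: 7..7 (factorial args all ≥0)
  k=7: (−1)^0·14255.2727/(5040)·0.5959^1·0.8031^7 = +0.363021
d^4_{-3,4}(1.8648) = +0.363021
|D^4_{-3,4}|² = |d^4_{-3,4}(β)|² = (+0.363021)² = 0.131784 (the z-rotation phases have unit modulus)

P=0.1318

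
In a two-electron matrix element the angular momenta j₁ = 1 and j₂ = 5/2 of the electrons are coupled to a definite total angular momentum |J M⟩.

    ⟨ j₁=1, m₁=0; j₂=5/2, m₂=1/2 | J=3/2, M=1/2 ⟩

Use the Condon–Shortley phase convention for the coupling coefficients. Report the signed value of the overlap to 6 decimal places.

triangle: 2!×0!×3!/6! = 12/720
(j±m)!: 1!×1!×3!×2!×2!×1! = 24
prefactor² = (2J+1)×Δ×N² = 8/5
  k=1: −1/(1!×1!×0!×2!×0!×1!) = -1/2
Σ = -1/2  ⇒  CG² = 8/5×(-1/2)² = 2/5
CG = −√(2/5) = -0.632456

-0.632456  (= −√(2/5))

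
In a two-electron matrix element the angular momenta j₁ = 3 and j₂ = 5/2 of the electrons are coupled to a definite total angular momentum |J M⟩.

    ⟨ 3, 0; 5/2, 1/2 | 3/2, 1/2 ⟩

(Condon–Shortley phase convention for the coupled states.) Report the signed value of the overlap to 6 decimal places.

triangle: 4!×2!×1!/8! = 48/40320
(j±m)!: 3!×3!×3!×2!×2!×1! = 864
prefactor² = (2J+1)×Δ×N² = 144/35
  k=2: +1/(2!×2!×1!×1!×1!×0!) = 1/4
  k=3: −1/(3!×1!×0!×0!×2!×1!) = -1/12
Σ = 1/6  ⇒  CG² = 144/35×(1/6)² = 4/35
CG = +√(4/35) = +0.338062

+0.338062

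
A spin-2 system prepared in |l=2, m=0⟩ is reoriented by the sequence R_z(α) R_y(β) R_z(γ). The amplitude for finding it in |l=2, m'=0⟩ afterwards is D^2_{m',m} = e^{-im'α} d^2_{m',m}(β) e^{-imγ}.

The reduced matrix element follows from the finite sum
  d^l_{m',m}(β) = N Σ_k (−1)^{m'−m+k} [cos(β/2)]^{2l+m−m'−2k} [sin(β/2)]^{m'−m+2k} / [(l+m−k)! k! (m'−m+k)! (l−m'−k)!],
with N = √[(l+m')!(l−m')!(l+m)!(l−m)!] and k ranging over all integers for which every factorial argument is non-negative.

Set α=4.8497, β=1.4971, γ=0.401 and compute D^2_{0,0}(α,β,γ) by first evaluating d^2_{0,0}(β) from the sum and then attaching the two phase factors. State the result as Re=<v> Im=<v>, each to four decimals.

D^2_{0,0}(4.8497,1.4971,0.4010) = e^{-i·0·4.8497}·d^2_{0,0}(1.4971)·e^{-i·0·0.4010}. Compute d first:
c=cos(1.497100/2)=0.732676, s=sin(1.497100/2)=0.680577; N=√[2·2·2·2]=4.000000
The bounds max(0,m−m')=0 and min(l+m,l−m')=2 give 3 terms
  k=0: (−1)^0·4.0000/(4)·0.7327^4·0.6806^0 = +0.288170
  k=1: (−1)^1·4.0000/(1)·0.7327^2·0.6806^2 = -0.994579
  k=2: (−1)^2·4.0000/(4)·0.7327^0·0.6806^4 = +0.214541
d^2_{0,0}(1.4971) = +0.288170 -0.994579 +0.214541 = -0.491868
D = (+1.000000+0.000000i)·(-0.491868)·(+1.000000+0.000000i) = -0.491868+0.000000i

Re=-0.4919 Im=0.0000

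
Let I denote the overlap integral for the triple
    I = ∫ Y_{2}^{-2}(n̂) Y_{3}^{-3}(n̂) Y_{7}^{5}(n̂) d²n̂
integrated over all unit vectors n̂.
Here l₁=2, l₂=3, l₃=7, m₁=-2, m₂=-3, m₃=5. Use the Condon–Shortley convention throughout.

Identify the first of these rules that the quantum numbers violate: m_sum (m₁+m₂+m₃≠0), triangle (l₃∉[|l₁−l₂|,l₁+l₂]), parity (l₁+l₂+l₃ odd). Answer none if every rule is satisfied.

azimuthal sum: -2 − 3 + 5 = 0  ✓
l₃ must lie in [1,5]; have l₃=7  ✗
L = 2 + 3 + 7 = 12 (even)

triangle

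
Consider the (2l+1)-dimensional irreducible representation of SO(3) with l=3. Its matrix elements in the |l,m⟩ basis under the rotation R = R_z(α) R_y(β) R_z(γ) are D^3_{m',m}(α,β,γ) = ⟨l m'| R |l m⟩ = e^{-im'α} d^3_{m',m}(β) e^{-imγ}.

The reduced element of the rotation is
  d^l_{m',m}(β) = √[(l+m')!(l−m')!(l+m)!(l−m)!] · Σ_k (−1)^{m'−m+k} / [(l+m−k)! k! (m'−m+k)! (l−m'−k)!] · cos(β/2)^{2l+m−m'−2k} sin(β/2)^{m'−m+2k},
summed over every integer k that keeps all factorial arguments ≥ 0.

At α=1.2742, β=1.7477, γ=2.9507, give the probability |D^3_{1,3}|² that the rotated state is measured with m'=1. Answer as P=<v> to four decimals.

D^3_{1,3}(1.2742,1.7477,2.9507) = e^{-i·1·1.2742}·d^3_{1,3}(1.7477)·e^{-i·3·2.9507}. Compute d first:
Half-angle: c=0.641879, s=0.766806. N=√(24·2·720·1)=185.903201
Admissible k: 2..2 (factorial args all ≥0)
  k=2: (−1)^0·185.9032/(48)·0.6419^4·0.7668^2 = +0.386571
d^3_{1,3}(1.7477) = +0.386571
|D^3_{1,3}|² = |d^3_{1,3}(β)|² = (+0.386571)² = 0.149437 (the z-rotation phases have unit modulus)

P=0.1494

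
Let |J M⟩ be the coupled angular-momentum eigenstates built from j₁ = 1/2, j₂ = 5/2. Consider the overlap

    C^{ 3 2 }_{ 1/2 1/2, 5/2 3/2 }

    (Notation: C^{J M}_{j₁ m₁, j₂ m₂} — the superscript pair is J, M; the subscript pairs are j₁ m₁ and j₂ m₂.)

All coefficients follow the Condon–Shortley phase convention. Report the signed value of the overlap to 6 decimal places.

+√(5/6) ≈ +0.912871

j₁+j₂−J=0  J+j₁−j₂=1  J−j₁+j₂=5  j₁+j₂+J+1=7
(j₁±m₁, j₂±m₂, J±M) = (1,0,4,1,5,1)
P² = 480
sum k=0..0:
  [0] +1/24 = 1/24
S = 1/24
C² = P²·S² = 5/6 ; C = +0.912871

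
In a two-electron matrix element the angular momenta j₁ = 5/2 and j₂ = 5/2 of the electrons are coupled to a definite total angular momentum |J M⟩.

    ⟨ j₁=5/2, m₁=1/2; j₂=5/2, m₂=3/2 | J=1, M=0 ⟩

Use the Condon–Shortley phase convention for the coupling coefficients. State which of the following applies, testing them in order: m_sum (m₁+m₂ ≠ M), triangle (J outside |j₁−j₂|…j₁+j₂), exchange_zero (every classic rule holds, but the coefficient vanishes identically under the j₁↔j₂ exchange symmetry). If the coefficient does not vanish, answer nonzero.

m_sum

m-sum: m₁+m₂ = 1/2+3/2 = 2, M = 0  ✗ ⇒ coefficient is 0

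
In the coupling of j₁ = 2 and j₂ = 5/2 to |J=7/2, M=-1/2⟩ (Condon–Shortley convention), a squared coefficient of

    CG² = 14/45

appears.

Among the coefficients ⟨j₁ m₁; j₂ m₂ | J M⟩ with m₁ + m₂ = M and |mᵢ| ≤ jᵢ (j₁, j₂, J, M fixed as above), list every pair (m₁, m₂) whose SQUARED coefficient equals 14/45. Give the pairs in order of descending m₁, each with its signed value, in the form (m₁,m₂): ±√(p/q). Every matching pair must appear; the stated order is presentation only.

(-1,1/2): −√(14/45)

Admissible pairs with m₁+m₂ = M = -1/2: (-2,3/2), (-1,1/2), (0,-1/2), (1,-3/2), (2,-5/2)
  (m₁,m₂)=(2,-5/2): CG² = 4/63, CG = +√(4/63)
  (m₁,m₂)=(1,-3/2): CG² = 121/315, CG = +√(121/315)
  (m₁,m₂)=(0,-1/2): CG² = 4/105, CG = +√(4/105)
  (m₁,m₂)=(-1,1/2): CG² = 14/45, CG = −√(14/45)   ← matches the target
  (m₁,m₂)=(-2,3/2): CG² = 64/315, CG = −√(64/315)
Pairs with CG² = 14/45: (-1,1/2): −√(14/45)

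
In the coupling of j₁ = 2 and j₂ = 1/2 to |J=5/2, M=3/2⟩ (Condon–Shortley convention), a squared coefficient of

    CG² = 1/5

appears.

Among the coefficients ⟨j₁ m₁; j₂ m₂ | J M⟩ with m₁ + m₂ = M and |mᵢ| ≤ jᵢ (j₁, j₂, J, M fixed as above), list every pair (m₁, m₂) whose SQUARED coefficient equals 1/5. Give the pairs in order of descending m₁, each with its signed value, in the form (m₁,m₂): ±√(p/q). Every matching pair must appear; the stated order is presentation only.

(2,-1/2): +√(1/5)

Admissible pairs with m₁+m₂ = M = 3/2: (1,1/2), (2,-1/2)
  (m₁,m₂)=(2,-1/2): CG² = 1/5, CG = +√(1/5)   ← matches the target
  (m₁,m₂)=(1,1/2): CG² = 4/5, CG = +√(4/5)
Pairs with CG² = 1/5: (2,-1/2): +√(1/5)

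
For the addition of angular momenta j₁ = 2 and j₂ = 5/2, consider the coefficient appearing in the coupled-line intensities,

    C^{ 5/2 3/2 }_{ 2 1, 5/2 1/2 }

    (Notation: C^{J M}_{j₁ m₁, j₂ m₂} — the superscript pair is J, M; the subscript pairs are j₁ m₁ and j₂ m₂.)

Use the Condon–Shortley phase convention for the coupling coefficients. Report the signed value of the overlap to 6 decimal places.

−√(6/35) = -0.414039

√[6·2!2!3!/8! · 3!1!3!2!4!1!] = √(216/35)
  +(−1)^0/∏(0,2,1,3,1,0)! = 1/12  (running 1/12)
  +(−1)^1/∏(1,1,0,2,2,1)! = -1/4  (running -1/6)
⟨..|..⟩ = √(216/35)·(-1/6) = -0.414039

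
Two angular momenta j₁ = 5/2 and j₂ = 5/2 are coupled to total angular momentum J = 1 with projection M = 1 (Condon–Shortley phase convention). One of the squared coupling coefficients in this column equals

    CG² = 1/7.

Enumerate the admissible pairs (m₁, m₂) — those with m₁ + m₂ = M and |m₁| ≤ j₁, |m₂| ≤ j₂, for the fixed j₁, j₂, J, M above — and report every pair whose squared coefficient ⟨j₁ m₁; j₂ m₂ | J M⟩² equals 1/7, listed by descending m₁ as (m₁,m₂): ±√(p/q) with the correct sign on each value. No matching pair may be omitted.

(5/2,-3/2): +√(1/7); (-3/2,5/2): +√(1/7)

Admissible pairs with m₁+m₂ = M = 1: (-3/2,5/2), (-1/2,3/2), (1/2,1/2), (3/2,-1/2), (5/2,-3/2)
  (m₁,m₂)=(5/2,-3/2): CG² = 1/7, CG = +√(1/7)   ← matches the target
  (m₁,m₂)=(3/2,-1/2): CG² = 8/35, CG = −√(8/35)
  (m₁,m₂)=(1/2,1/2): CG² = 9/35, CG = +√(9/35)
  (m₁,m₂)=(-1/2,3/2): CG² = 8/35, CG = −√(8/35)
  (m₁,m₂)=(-3/2,5/2): CG² = 1/7, CG = +√(1/7)   ← matches the target
Pairs with CG² = 1/7: (5/2,-3/2): +√(1/7); (-3/2,5/2): +√(1/7)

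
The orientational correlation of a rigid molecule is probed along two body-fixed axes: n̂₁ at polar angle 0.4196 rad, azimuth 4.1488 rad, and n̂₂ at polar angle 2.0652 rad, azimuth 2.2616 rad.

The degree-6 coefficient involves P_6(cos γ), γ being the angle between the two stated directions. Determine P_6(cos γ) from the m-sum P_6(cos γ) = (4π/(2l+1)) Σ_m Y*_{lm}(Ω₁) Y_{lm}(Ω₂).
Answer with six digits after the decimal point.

0.278255

Addition theorem: P_6(cos γ) = (4π/13) Σ_m Y*_{lm}(Ω₁) Y_{lm}(Ω₂), m = −6…6:
  m=-6: (0.00215 - 0.00052j) × (0.12081 - 0.18950j) = 0.00016 - 0.00047j  (running Σ = 0.00016 - 0.00047j)
  m=-5: (-0.00545 + 0.01626j) × (-0.12899 - 0.39934j) = 0.00720 + 0.00008j  (running Σ = 0.00736 - 0.00039j)
  m=-4: (-0.05074 - 0.06229j) × (-0.29395 - 0.11685j) = 0.00764 + 0.02424j  (running Σ = 0.01499 + 0.02385j)
  m=-3: (0.24657 - 0.02972j) × (0.09673 - 0.05304j) = 0.02227 - 0.01595j  (running Σ = 0.03726 + 0.00790j)
  m=-2: (-0.20748 + 0.43660j) × (0.06549 - 0.34201j) = 0.13574 + 0.09955j  (running Σ = 0.17300 + 0.10745j)
  m=-1: (-0.24026 - 0.38017j) × (-0.00896 - 0.01084j) = -0.00197 + 0.00601j  (running Σ = 0.17103 + 0.11346j)
  m=0: (-0.16062 + 0.00000j) × (0.33749 + 0.00000j) = -0.05421 + 0.00000j  (running Σ = 0.11682 + 0.11346j)
  m=1: (0.24026 - 0.38017j) × (0.00896 - 0.01084j) = -0.00197 - 0.00601j  (running Σ = 0.11486 + 0.10745j)
  m=2: (-0.20748 - 0.43660j) × (0.06549 + 0.34201j) = 0.13574 - 0.09955j  (running Σ = 0.25059 + 0.00790j)
  m=3: (-0.24657 - 0.02972j) × (-0.09673 - 0.05304j) = 0.02227 + 0.01595j  (running Σ = 0.27286 + 0.02385j)
  m=4: (-0.05074 + 0.06229j) × (-0.29395 + 0.11685j) = 0.00764 - 0.02424j  (running Σ = 0.28050 - 0.00039j)
  m=5: (0.00545 + 0.01626j) × (0.12899 - 0.39934j) = 0.00720 - 0.00008j  (running Σ = 0.28770 - 0.00047j)
  m=6: (0.00215 + 0.00052j) × (0.12081 + 0.18950j) = 0.00016 + 0.00047j  (running Σ = 0.28786 - 0.00000j)
Total Σ_m = 0.28786 - 0.00000j. Multiply by 0.966644: 0.27826 - 0.00000j. P_6(cos γ) = 0.278255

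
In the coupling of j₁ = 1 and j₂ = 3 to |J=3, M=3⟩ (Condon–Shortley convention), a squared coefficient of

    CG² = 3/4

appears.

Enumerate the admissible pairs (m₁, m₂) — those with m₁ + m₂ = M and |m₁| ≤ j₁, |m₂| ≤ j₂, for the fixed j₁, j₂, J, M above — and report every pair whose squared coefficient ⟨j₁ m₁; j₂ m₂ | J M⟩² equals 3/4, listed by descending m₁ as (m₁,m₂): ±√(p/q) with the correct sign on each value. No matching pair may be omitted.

Admissible pairs with m₁+m₂ = M = 3: (0,3), (1,2)
  (m₁,m₂)=(1,2): CG² = 1/4, CG = +√(1/4)
  (m₁,m₂)=(0,3): CG² = 3/4, CG = −√(3/4)   ← matches the target
Pairs with CG² = 3/4: (0,3): −√(3/4)

(0,3): −√(3/4)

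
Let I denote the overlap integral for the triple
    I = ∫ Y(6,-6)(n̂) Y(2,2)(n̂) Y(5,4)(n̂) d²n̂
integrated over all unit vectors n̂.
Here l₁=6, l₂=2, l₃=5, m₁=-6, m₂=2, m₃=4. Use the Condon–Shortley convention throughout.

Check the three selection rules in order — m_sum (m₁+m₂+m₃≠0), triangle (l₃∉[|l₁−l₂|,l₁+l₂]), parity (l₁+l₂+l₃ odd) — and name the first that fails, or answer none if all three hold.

Σmᵢ = 0  ✓
l₃∈[|l₁−l₂|,l₁+l₂]=[4,8], have l₃=5  ✓
Σlᵢ = 13 ⇒ odd  ✗

parity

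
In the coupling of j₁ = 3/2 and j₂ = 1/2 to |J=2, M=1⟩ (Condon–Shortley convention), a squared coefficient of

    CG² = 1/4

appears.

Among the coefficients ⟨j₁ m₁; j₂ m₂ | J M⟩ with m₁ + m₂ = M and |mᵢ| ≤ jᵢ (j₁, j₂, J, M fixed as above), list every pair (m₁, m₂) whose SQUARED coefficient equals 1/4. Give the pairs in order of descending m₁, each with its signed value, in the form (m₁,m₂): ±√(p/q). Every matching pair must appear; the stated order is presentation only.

(3/2,-1/2): +√(1/4)

Admissible pairs with m₁+m₂ = M = 1: (1/2,1/2), (3/2,-1/2)
  (m₁,m₂)=(3/2,-1/2): CG² = 1/4, CG = +√(1/4)   ← matches the target
  (m₁,m₂)=(1/2,1/2): CG² = 3/4, CG = +√(3/4)
Pairs with CG² = 1/4: (3/2,-1/2): +√(1/4)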